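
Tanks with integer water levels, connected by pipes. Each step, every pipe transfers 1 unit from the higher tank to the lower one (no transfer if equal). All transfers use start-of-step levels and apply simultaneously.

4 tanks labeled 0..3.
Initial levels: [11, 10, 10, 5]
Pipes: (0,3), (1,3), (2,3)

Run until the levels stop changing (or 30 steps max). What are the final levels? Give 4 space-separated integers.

Step 1: flows [0->3,1->3,2->3] -> levels [10 9 9 8]
Step 2: flows [0->3,1->3,2->3] -> levels [9 8 8 11]
Step 3: flows [3->0,3->1,3->2] -> levels [10 9 9 8]
  -> period-2 cycle: step 3 state = step 1 state; never stabilizes
  -> state at step 30: (30-1) mod 2 = 1, same as step 2 -> [9 8 8 11]

Answer: 9 8 8 11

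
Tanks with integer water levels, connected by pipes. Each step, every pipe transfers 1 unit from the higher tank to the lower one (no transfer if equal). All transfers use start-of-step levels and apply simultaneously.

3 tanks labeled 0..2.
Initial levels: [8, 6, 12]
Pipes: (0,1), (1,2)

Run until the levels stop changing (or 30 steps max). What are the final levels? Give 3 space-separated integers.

Answer: 9 8 9

Derivation:
Step 1: flows [0->1,2->1] -> levels [7 8 11]
Step 2: flows [1->0,2->1] -> levels [8 8 10]
Step 3: flows [0=1,2->1] -> levels [8 9 9]
Step 4: flows [1->0,1=2] -> levels [9 8 9]
Step 5: flows [0->1,2->1] -> levels [8 10 8]
Step 6: flows [1->0,1->2] -> levels [9 8 9]
  -> period-2 cycle: step 6 state = step 4 state; never stabilizes
  -> state at step 30: (30-4) mod 2 = 0, same as step 4 -> [9 8 9]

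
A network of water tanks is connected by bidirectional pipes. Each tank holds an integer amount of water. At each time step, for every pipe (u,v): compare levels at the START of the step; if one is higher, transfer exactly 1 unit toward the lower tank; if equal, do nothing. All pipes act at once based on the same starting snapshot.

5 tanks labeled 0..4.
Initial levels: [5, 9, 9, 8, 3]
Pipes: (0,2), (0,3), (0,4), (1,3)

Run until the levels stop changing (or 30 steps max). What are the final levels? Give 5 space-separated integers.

Answer: 8 8 6 6 6

Derivation:
Step 1: flows [2->0,3->0,0->4,1->3] -> levels [6 8 8 8 4]
Step 2: flows [2->0,3->0,0->4,1=3] -> levels [7 8 7 7 5]
Step 3: flows [0=2,0=3,0->4,1->3] -> levels [6 7 7 8 6]
Step 4: flows [2->0,3->0,0=4,3->1] -> levels [8 8 6 6 6]
Step 5: flows [0->2,0->3,0->4,1->3] -> levels [5 7 7 8 7]
Step 6: flows [2->0,3->0,4->0,3->1] -> levels [8 8 6 6 6]
  -> period-2 cycle: step 6 state = step 4 state; never stabilizes
  -> state at step 30: (30-4) mod 2 = 0, same as step 4 -> [8 8 6 6 6]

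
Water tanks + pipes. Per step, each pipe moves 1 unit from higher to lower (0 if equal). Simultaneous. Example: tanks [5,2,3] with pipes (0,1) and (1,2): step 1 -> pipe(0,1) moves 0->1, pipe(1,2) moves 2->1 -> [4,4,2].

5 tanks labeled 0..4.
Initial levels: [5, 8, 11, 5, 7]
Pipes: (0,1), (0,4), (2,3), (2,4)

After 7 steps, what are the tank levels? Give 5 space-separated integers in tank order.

Step 1: flows [1->0,4->0,2->3,2->4] -> levels [7 7 9 6 7]
Step 2: flows [0=1,0=4,2->3,2->4] -> levels [7 7 7 7 8]
Step 3: flows [0=1,4->0,2=3,4->2] -> levels [8 7 8 7 6]
Step 4: flows [0->1,0->4,2->3,2->4] -> levels [6 8 6 8 8]
Step 5: flows [1->0,4->0,3->2,4->2] -> levels [8 7 8 7 6]
  -> period-2 cycle: step 5 state = step 3 state
  -> state at step 7: (7-3) mod 2 = 0, same as step 3 -> [8 7 8 7 6]

Answer: 8 7 8 7 6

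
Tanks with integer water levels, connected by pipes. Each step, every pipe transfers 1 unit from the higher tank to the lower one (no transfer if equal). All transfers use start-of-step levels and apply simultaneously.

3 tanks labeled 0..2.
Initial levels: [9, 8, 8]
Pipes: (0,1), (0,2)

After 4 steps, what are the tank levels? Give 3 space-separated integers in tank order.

Answer: 9 8 8

Derivation:
Step 1: flows [0->1,0->2] -> levels [7 9 9]
Step 2: flows [1->0,2->0] -> levels [9 8 8]
  -> period-2 cycle: step 2 state = step 0 state
  -> state at step 4: (4-0) mod 2 = 0, same as step 0 -> [9 8 8]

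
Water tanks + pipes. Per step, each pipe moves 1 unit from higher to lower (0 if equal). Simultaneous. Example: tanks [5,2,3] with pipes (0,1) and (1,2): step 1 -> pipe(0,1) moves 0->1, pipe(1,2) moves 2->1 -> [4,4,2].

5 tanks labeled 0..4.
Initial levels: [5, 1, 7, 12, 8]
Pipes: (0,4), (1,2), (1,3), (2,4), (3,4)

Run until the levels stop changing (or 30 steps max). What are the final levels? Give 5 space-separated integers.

Answer: 7 5 8 8 5

Derivation:
Step 1: flows [4->0,2->1,3->1,4->2,3->4] -> levels [6 3 7 10 7]
Step 2: flows [4->0,2->1,3->1,2=4,3->4] -> levels [7 5 6 8 7]
Step 3: flows [0=4,2->1,3->1,4->2,3->4] -> levels [7 7 6 6 7]
Step 4: flows [0=4,1->2,1->3,4->2,4->3] -> levels [7 5 8 8 5]
Step 5: flows [0->4,2->1,3->1,2->4,3->4] -> levels [6 7 6 6 8]
Step 6: flows [4->0,1->2,1->3,4->2,4->3] -> levels [7 5 8 8 5]
  -> period-2 cycle: step 6 state = step 4 state; never stabilizes
  -> state at step 30: (30-4) mod 2 = 0, same as step 4 -> [7 5 8 8 5]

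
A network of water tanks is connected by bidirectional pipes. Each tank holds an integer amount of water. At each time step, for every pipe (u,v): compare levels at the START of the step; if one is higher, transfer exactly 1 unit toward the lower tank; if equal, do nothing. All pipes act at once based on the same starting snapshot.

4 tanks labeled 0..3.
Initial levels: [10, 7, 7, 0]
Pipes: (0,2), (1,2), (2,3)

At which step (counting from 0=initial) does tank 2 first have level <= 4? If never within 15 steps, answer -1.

Step 1: flows [0->2,1=2,2->3] -> levels [9 7 7 1]
Step 2: flows [0->2,1=2,2->3] -> levels [8 7 7 2]
Step 3: flows [0->2,1=2,2->3] -> levels [7 7 7 3]
Step 4: flows [0=2,1=2,2->3] -> levels [7 7 6 4]
Step 5: flows [0->2,1->2,2->3] -> levels [6 6 7 5]
Step 6: flows [2->0,2->1,2->3] -> levels [7 7 4 6]
Tank 2 first reaches <=4 at step 6

Answer: 6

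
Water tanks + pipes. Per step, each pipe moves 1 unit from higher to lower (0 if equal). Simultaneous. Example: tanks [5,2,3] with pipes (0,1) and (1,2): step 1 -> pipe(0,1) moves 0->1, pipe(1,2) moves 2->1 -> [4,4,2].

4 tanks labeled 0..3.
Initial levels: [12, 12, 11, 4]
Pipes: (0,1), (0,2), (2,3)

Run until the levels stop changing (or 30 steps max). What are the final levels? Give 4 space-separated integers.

Step 1: flows [0=1,0->2,2->3] -> levels [11 12 11 5]
Step 2: flows [1->0,0=2,2->3] -> levels [12 11 10 6]
Step 3: flows [0->1,0->2,2->3] -> levels [10 12 10 7]
Step 4: flows [1->0,0=2,2->3] -> levels [11 11 9 8]
Step 5: flows [0=1,0->2,2->3] -> levels [10 11 9 9]
Step 6: flows [1->0,0->2,2=3] -> levels [10 10 10 9]
Step 7: flows [0=1,0=2,2->3] -> levels [10 10 9 10]
Step 8: flows [0=1,0->2,3->2] -> levels [9 10 11 9]
Step 9: flows [1->0,2->0,2->3] -> levels [11 9 9 10]
Step 10: flows [0->1,0->2,3->2] -> levels [9 10 11 9]
  -> period-2 cycle: step 10 state = step 8 state; never stabilizes
  -> state at step 30: (30-8) mod 2 = 0, same as step 8 -> [9 10 11 9]

Answer: 9 10 11 9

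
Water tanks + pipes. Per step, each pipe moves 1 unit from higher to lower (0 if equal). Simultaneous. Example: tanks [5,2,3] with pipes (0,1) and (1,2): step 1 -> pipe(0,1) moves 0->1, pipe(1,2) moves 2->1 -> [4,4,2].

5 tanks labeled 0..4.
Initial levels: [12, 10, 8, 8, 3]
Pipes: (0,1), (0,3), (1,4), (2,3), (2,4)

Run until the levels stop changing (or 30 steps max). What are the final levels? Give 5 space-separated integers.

Answer: 7 9 8 9 8

Derivation:
Step 1: flows [0->1,0->3,1->4,2=3,2->4] -> levels [10 10 7 9 5]
Step 2: flows [0=1,0->3,1->4,3->2,2->4] -> levels [9 9 7 9 7]
Step 3: flows [0=1,0=3,1->4,3->2,2=4] -> levels [9 8 8 8 8]
Step 4: flows [0->1,0->3,1=4,2=3,2=4] -> levels [7 9 8 9 8]
Step 5: flows [1->0,3->0,1->4,3->2,2=4] -> levels [9 7 9 7 9]
Step 6: flows [0->1,0->3,4->1,2->3,2=4] -> levels [7 9 8 9 8]
  -> period-2 cycle: step 6 state = step 4 state; never stabilizes
  -> state at step 30: (30-4) mod 2 = 0, same as step 4 -> [7 9 8 9 8]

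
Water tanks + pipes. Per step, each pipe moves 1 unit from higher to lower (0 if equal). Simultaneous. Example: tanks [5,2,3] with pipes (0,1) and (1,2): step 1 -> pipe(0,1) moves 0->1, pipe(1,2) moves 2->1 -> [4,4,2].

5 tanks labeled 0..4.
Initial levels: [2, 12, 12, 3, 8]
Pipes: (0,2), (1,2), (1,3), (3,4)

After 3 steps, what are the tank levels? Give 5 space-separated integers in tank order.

Answer: 5 9 9 7 7

Derivation:
Step 1: flows [2->0,1=2,1->3,4->3] -> levels [3 11 11 5 7]
Step 2: flows [2->0,1=2,1->3,4->3] -> levels [4 10 10 7 6]
Step 3: flows [2->0,1=2,1->3,3->4] -> levels [5 9 9 7 7]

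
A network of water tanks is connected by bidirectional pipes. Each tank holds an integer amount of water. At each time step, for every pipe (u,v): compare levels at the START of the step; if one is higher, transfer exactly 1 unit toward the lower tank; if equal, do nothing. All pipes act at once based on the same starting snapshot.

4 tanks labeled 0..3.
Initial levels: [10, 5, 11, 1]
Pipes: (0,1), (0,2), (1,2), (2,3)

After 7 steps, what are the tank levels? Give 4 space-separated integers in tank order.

Step 1: flows [0->1,2->0,2->1,2->3] -> levels [10 7 8 2]
Step 2: flows [0->1,0->2,2->1,2->3] -> levels [8 9 7 3]
Step 3: flows [1->0,0->2,1->2,2->3] -> levels [8 7 8 4]
Step 4: flows [0->1,0=2,2->1,2->3] -> levels [7 9 6 5]
Step 5: flows [1->0,0->2,1->2,2->3] -> levels [7 7 7 6]
Step 6: flows [0=1,0=2,1=2,2->3] -> levels [7 7 6 7]
Step 7: flows [0=1,0->2,1->2,3->2] -> levels [6 6 9 6]

Answer: 6 6 9 6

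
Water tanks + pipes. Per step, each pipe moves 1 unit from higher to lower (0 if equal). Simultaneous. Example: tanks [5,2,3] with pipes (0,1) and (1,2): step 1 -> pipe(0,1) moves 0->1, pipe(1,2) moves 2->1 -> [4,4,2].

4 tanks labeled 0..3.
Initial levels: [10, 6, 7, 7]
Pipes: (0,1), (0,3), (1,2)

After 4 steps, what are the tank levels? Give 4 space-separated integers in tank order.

Answer: 9 6 8 7

Derivation:
Step 1: flows [0->1,0->3,2->1] -> levels [8 8 6 8]
Step 2: flows [0=1,0=3,1->2] -> levels [8 7 7 8]
Step 3: flows [0->1,0=3,1=2] -> levels [7 8 7 8]
Step 4: flows [1->0,3->0,1->2] -> levels [9 6 8 7]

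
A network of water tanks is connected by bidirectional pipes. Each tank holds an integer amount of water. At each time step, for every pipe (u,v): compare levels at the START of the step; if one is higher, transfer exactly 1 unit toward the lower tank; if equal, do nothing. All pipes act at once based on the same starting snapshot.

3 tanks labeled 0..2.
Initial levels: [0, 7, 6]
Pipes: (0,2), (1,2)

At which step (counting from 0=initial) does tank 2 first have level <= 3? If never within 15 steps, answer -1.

Step 1: flows [2->0,1->2] -> levels [1 6 6]
Step 2: flows [2->0,1=2] -> levels [2 6 5]
Step 3: flows [2->0,1->2] -> levels [3 5 5]
Step 4: flows [2->0,1=2] -> levels [4 5 4]
Step 5: flows [0=2,1->2] -> levels [4 4 5]
Step 6: flows [2->0,2->1] -> levels [5 5 3]
Tank 2 first reaches <=3 at step 6

Answer: 6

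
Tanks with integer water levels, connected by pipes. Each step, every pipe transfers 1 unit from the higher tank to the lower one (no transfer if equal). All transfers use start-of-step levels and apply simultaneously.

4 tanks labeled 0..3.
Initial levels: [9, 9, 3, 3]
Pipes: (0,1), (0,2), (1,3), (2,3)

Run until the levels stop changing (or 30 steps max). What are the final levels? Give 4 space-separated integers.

Step 1: flows [0=1,0->2,1->3,2=3] -> levels [8 8 4 4]
Step 2: flows [0=1,0->2,1->3,2=3] -> levels [7 7 5 5]
Step 3: flows [0=1,0->2,1->3,2=3] -> levels [6 6 6 6]
Step 4: flows [0=1,0=2,1=3,2=3] -> levels [6 6 6 6]
  -> stable (no change)

Answer: 6 6 6 6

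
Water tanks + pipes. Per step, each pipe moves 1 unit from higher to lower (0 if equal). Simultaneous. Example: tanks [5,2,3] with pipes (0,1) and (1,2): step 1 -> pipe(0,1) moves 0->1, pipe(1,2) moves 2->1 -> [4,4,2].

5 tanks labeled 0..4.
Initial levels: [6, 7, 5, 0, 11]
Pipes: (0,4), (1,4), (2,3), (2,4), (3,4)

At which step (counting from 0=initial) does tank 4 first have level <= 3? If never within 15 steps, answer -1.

Step 1: flows [4->0,4->1,2->3,4->2,4->3] -> levels [7 8 5 2 7]
Step 2: flows [0=4,1->4,2->3,4->2,4->3] -> levels [7 7 5 4 6]
Step 3: flows [0->4,1->4,2->3,4->2,4->3] -> levels [6 6 5 6 6]
Step 4: flows [0=4,1=4,3->2,4->2,3=4] -> levels [6 6 7 5 5]
Step 5: flows [0->4,1->4,2->3,2->4,3=4] -> levels [5 5 5 6 8]
Step 6: flows [4->0,4->1,3->2,4->2,4->3] -> levels [6 6 7 6 4]
Step 7: flows [0->4,1->4,2->3,2->4,3->4] -> levels [5 5 5 6 8]
  -> period-2 cycle (repeats step 5); tank 4 never drops to <=3
Tank 4 never reaches <=3 within 15 steps

Answer: -1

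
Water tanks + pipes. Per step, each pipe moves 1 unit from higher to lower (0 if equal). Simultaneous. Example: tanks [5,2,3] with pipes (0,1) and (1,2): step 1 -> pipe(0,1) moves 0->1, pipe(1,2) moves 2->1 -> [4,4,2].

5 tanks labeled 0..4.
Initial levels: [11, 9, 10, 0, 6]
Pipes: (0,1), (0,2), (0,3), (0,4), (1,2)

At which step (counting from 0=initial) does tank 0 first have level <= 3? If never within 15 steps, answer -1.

Step 1: flows [0->1,0->2,0->3,0->4,2->1] -> levels [7 11 10 1 7]
Step 2: flows [1->0,2->0,0->3,0=4,1->2] -> levels [8 9 10 2 7]
Step 3: flows [1->0,2->0,0->3,0->4,2->1] -> levels [8 9 8 3 8]
Step 4: flows [1->0,0=2,0->3,0=4,1->2] -> levels [8 7 9 4 8]
Step 5: flows [0->1,2->0,0->3,0=4,2->1] -> levels [7 9 7 5 8]
Step 6: flows [1->0,0=2,0->3,4->0,1->2] -> levels [8 7 8 6 7]
Step 7: flows [0->1,0=2,0->3,0->4,2->1] -> levels [5 9 7 7 8]
Step 8: flows [1->0,2->0,3->0,4->0,1->2] -> levels [9 7 7 6 7]
Step 9: flows [0->1,0->2,0->3,0->4,1=2] -> levels [5 8 8 7 8]
Step 10: flows [1->0,2->0,3->0,4->0,1=2] -> levels [9 7 7 6 7]
  -> period-2 cycle (repeats step 8); tank 0 never drops to <=3
Tank 0 never reaches <=3 within 15 steps

Answer: -1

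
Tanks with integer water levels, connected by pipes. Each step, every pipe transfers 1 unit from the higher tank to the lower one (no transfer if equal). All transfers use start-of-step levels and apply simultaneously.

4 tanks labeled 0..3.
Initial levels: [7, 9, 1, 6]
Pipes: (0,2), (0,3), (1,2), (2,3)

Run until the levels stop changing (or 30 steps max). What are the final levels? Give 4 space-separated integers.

Step 1: flows [0->2,0->3,1->2,3->2] -> levels [5 8 4 6]
Step 2: flows [0->2,3->0,1->2,3->2] -> levels [5 7 7 4]
Step 3: flows [2->0,0->3,1=2,2->3] -> levels [5 7 5 6]
Step 4: flows [0=2,3->0,1->2,3->2] -> levels [6 6 7 4]
Step 5: flows [2->0,0->3,2->1,2->3] -> levels [6 7 4 6]
Step 6: flows [0->2,0=3,1->2,3->2] -> levels [5 6 7 5]
Step 7: flows [2->0,0=3,2->1,2->3] -> levels [6 7 4 6]
  -> period-2 cycle: step 7 state = step 5 state; never stabilizes
  -> state at step 30: (30-5) mod 2 = 1, same as step 6 -> [5 6 7 5]

Answer: 5 6 7 5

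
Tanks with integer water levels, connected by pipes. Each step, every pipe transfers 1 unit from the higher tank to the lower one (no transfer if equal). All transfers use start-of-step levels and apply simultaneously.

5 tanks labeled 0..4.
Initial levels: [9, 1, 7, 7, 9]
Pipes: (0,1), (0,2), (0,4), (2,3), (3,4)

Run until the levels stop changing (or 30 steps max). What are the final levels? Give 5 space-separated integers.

Answer: 6 7 6 8 6

Derivation:
Step 1: flows [0->1,0->2,0=4,2=3,4->3] -> levels [7 2 8 8 8]
Step 2: flows [0->1,2->0,4->0,2=3,3=4] -> levels [8 3 7 8 7]
Step 3: flows [0->1,0->2,0->4,3->2,3->4] -> levels [5 4 9 6 9]
Step 4: flows [0->1,2->0,4->0,2->3,4->3] -> levels [6 5 7 8 7]
Step 5: flows [0->1,2->0,4->0,3->2,3->4] -> levels [7 6 7 6 7]
Step 6: flows [0->1,0=2,0=4,2->3,4->3] -> levels [6 7 6 8 6]
Step 7: flows [1->0,0=2,0=4,3->2,3->4] -> levels [7 6 7 6 7]
  -> period-2 cycle: step 7 state = step 5 state; never stabilizes
  -> state at step 30: (30-5) mod 2 = 1, same as step 6 -> [6 7 6 8 6]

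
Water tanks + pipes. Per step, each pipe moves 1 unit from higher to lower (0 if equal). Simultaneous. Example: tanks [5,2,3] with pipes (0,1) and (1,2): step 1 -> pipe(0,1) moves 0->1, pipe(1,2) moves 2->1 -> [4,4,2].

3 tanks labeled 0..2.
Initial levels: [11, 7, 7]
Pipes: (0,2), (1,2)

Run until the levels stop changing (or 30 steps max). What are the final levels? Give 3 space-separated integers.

Step 1: flows [0->2,1=2] -> levels [10 7 8]
Step 2: flows [0->2,2->1] -> levels [9 8 8]
Step 3: flows [0->2,1=2] -> levels [8 8 9]
Step 4: flows [2->0,2->1] -> levels [9 9 7]
Step 5: flows [0->2,1->2] -> levels [8 8 9]
  -> period-2 cycle: step 5 state = step 3 state; never stabilizes
  -> state at step 30: (30-3) mod 2 = 1, same as step 4 -> [9 9 7]

Answer: 9 9 7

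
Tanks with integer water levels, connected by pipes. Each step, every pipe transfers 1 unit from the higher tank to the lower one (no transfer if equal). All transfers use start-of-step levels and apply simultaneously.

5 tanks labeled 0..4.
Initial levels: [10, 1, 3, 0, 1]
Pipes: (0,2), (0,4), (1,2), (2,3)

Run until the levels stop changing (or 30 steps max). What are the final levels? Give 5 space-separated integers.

Answer: 4 3 2 3 3

Derivation:
Step 1: flows [0->2,0->4,2->1,2->3] -> levels [8 2 2 1 2]
Step 2: flows [0->2,0->4,1=2,2->3] -> levels [6 2 2 2 3]
Step 3: flows [0->2,0->4,1=2,2=3] -> levels [4 2 3 2 4]
Step 4: flows [0->2,0=4,2->1,2->3] -> levels [3 3 2 3 4]
Step 5: flows [0->2,4->0,1->2,3->2] -> levels [3 2 5 2 3]
Step 6: flows [2->0,0=4,2->1,2->3] -> levels [4 3 2 3 3]
Step 7: flows [0->2,0->4,1->2,3->2] -> levels [2 2 5 2 4]
Step 8: flows [2->0,4->0,2->1,2->3] -> levels [4 3 2 3 3]
  -> period-2 cycle: step 8 state = step 6 state; never stabilizes
  -> state at step 30: (30-6) mod 2 = 0, same as step 6 -> [4 3 2 3 3]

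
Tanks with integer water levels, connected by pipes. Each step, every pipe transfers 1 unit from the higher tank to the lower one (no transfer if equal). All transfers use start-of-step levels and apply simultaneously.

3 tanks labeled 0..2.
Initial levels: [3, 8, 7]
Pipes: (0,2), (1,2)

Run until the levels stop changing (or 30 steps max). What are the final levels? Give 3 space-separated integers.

Answer: 6 6 6

Derivation:
Step 1: flows [2->0,1->2] -> levels [4 7 7]
Step 2: flows [2->0,1=2] -> levels [5 7 6]
Step 3: flows [2->0,1->2] -> levels [6 6 6]
Step 4: flows [0=2,1=2] -> levels [6 6 6]
  -> stable (no change)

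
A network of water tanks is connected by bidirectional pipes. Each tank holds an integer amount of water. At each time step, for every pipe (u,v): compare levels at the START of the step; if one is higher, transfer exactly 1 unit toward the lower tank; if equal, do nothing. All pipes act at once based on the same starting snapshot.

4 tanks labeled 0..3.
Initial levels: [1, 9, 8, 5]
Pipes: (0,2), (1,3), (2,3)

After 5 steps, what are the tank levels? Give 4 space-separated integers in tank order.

Step 1: flows [2->0,1->3,2->3] -> levels [2 8 6 7]
Step 2: flows [2->0,1->3,3->2] -> levels [3 7 6 7]
Step 3: flows [2->0,1=3,3->2] -> levels [4 7 6 6]
Step 4: flows [2->0,1->3,2=3] -> levels [5 6 5 7]
Step 5: flows [0=2,3->1,3->2] -> levels [5 7 6 5]

Answer: 5 7 6 5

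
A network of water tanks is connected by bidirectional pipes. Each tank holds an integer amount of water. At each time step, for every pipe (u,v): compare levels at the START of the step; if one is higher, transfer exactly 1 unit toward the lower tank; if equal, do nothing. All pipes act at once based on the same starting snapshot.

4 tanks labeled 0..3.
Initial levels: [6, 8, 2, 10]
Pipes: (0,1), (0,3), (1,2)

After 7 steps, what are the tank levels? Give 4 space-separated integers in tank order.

Step 1: flows [1->0,3->0,1->2] -> levels [8 6 3 9]
Step 2: flows [0->1,3->0,1->2] -> levels [8 6 4 8]
Step 3: flows [0->1,0=3,1->2] -> levels [7 6 5 8]
Step 4: flows [0->1,3->0,1->2] -> levels [7 6 6 7]
Step 5: flows [0->1,0=3,1=2] -> levels [6 7 6 7]
Step 6: flows [1->0,3->0,1->2] -> levels [8 5 7 6]
Step 7: flows [0->1,0->3,2->1] -> levels [6 7 6 7]

Answer: 6 7 6 7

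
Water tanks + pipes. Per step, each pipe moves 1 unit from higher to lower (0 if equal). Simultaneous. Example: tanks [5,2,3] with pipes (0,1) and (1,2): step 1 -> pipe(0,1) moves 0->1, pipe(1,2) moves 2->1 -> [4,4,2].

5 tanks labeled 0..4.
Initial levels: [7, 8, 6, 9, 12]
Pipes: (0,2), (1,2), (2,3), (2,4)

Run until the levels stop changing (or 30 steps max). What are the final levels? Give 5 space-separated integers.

Step 1: flows [0->2,1->2,3->2,4->2] -> levels [6 7 10 8 11]
Step 2: flows [2->0,2->1,2->3,4->2] -> levels [7 8 8 9 10]
Step 3: flows [2->0,1=2,3->2,4->2] -> levels [8 8 9 8 9]
Step 4: flows [2->0,2->1,2->3,2=4] -> levels [9 9 6 9 9]
Step 5: flows [0->2,1->2,3->2,4->2] -> levels [8 8 10 8 8]
Step 6: flows [2->0,2->1,2->3,2->4] -> levels [9 9 6 9 9]
  -> period-2 cycle: step 6 state = step 4 state; never stabilizes
  -> state at step 30: (30-4) mod 2 = 0, same as step 4 -> [9 9 6 9 9]

Answer: 9 9 6 9 9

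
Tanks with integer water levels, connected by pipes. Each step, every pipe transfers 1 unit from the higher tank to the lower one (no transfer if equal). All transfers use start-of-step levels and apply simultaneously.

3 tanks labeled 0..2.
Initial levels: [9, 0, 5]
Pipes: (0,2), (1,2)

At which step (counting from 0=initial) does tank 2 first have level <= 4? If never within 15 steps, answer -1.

Step 1: flows [0->2,2->1] -> levels [8 1 5]
Step 2: flows [0->2,2->1] -> levels [7 2 5]
Step 3: flows [0->2,2->1] -> levels [6 3 5]
Step 4: flows [0->2,2->1] -> levels [5 4 5]
Step 5: flows [0=2,2->1] -> levels [5 5 4]
Tank 2 first reaches <=4 at step 5

Answer: 5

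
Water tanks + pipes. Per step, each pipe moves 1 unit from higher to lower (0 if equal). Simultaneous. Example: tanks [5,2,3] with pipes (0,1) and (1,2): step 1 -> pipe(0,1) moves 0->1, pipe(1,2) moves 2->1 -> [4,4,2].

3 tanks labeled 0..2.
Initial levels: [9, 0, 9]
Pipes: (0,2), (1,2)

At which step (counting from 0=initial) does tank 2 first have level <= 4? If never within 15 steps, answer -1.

Step 1: flows [0=2,2->1] -> levels [9 1 8]
Step 2: flows [0->2,2->1] -> levels [8 2 8]
Step 3: flows [0=2,2->1] -> levels [8 3 7]
Step 4: flows [0->2,2->1] -> levels [7 4 7]
Step 5: flows [0=2,2->1] -> levels [7 5 6]
Step 6: flows [0->2,2->1] -> levels [6 6 6]
Step 7: flows [0=2,1=2] -> levels [6 6 6]
  -> stable; tank 2 stays at 6 > 4
Tank 2 never reaches <=4 within 15 steps

Answer: -1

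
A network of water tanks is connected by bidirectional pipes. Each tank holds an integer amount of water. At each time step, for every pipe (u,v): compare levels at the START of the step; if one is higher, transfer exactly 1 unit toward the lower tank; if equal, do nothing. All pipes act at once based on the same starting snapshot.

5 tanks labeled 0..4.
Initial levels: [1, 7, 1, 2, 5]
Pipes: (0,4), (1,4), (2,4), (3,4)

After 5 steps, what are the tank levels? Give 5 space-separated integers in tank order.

Step 1: flows [4->0,1->4,4->2,4->3] -> levels [2 6 2 3 3]
Step 2: flows [4->0,1->4,4->2,3=4] -> levels [3 5 3 3 2]
Step 3: flows [0->4,1->4,2->4,3->4] -> levels [2 4 2 2 6]
Step 4: flows [4->0,4->1,4->2,4->3] -> levels [3 5 3 3 2]
  -> period-2 cycle: step 4 state = step 2 state
  -> state at step 5: (5-2) mod 2 = 1, same as step 3 -> [2 4 2 2 6]

Answer: 2 4 2 2 6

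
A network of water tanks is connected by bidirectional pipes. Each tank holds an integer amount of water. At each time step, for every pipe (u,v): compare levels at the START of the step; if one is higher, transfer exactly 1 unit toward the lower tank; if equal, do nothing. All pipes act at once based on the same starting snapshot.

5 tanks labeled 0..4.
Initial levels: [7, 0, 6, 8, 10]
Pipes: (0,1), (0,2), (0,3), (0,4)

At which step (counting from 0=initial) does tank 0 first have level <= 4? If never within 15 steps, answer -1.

Step 1: flows [0->1,0->2,3->0,4->0] -> levels [7 1 7 7 9]
Step 2: flows [0->1,0=2,0=3,4->0] -> levels [7 2 7 7 8]
Step 3: flows [0->1,0=2,0=3,4->0] -> levels [7 3 7 7 7]
Step 4: flows [0->1,0=2,0=3,0=4] -> levels [6 4 7 7 7]
Step 5: flows [0->1,2->0,3->0,4->0] -> levels [8 5 6 6 6]
Step 6: flows [0->1,0->2,0->3,0->4] -> levels [4 6 7 7 7]
Tank 0 first reaches <=4 at step 6

Answer: 6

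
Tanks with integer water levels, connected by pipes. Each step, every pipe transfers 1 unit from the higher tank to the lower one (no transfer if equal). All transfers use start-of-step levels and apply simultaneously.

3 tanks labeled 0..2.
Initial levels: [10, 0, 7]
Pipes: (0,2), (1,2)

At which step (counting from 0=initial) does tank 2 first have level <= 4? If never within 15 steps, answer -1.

Step 1: flows [0->2,2->1] -> levels [9 1 7]
Step 2: flows [0->2,2->1] -> levels [8 2 7]
Step 3: flows [0->2,2->1] -> levels [7 3 7]
Step 4: flows [0=2,2->1] -> levels [7 4 6]
Step 5: flows [0->2,2->1] -> levels [6 5 6]
Step 6: flows [0=2,2->1] -> levels [6 6 5]
Step 7: flows [0->2,1->2] -> levels [5 5 7]
Step 8: flows [2->0,2->1] -> levels [6 6 5]
  -> period-2 cycle (repeats step 6); tank 2 never drops to <=4
Tank 2 never reaches <=4 within 15 steps

Answer: -1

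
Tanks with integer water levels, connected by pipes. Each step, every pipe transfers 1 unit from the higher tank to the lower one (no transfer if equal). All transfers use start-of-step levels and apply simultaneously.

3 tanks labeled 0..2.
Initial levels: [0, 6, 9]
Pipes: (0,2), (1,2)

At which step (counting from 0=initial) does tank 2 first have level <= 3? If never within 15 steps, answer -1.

Answer: -1

Derivation:
Step 1: flows [2->0,2->1] -> levels [1 7 7]
Step 2: flows [2->0,1=2] -> levels [2 7 6]
Step 3: flows [2->0,1->2] -> levels [3 6 6]
Step 4: flows [2->0,1=2] -> levels [4 6 5]
Step 5: flows [2->0,1->2] -> levels [5 5 5]
Step 6: flows [0=2,1=2] -> levels [5 5 5]
  -> stable; tank 2 stays at 5 > 3
Tank 2 never reaches <=3 within 15 steps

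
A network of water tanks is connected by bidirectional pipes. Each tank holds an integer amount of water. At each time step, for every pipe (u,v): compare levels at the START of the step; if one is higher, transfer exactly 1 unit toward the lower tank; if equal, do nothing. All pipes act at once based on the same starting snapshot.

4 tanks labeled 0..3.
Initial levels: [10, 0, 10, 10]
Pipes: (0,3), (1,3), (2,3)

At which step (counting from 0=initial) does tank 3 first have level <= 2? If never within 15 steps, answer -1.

Answer: -1

Derivation:
Step 1: flows [0=3,3->1,2=3] -> levels [10 1 10 9]
Step 2: flows [0->3,3->1,2->3] -> levels [9 2 9 10]
Step 3: flows [3->0,3->1,3->2] -> levels [10 3 10 7]
Step 4: flows [0->3,3->1,2->3] -> levels [9 4 9 8]
Step 5: flows [0->3,3->1,2->3] -> levels [8 5 8 9]
Step 6: flows [3->0,3->1,3->2] -> levels [9 6 9 6]
Step 7: flows [0->3,1=3,2->3] -> levels [8 6 8 8]
Step 8: flows [0=3,3->1,2=3] -> levels [8 7 8 7]
Step 9: flows [0->3,1=3,2->3] -> levels [7 7 7 9]
Step 10: flows [3->0,3->1,3->2] -> levels [8 8 8 6]
Step 11: flows [0->3,1->3,2->3] -> levels [7 7 7 9]
  -> period-2 cycle (repeats step 9); tank 3 never drops to <=2
Tank 3 never reaches <=2 within 15 steps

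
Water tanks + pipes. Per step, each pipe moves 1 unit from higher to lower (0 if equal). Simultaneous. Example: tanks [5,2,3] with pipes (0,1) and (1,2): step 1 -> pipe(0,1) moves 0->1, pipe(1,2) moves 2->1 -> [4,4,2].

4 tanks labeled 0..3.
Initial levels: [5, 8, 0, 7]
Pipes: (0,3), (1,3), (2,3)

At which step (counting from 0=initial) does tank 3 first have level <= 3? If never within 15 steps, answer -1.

Step 1: flows [3->0,1->3,3->2] -> levels [6 7 1 6]
Step 2: flows [0=3,1->3,3->2] -> levels [6 6 2 6]
Step 3: flows [0=3,1=3,3->2] -> levels [6 6 3 5]
Step 4: flows [0->3,1->3,3->2] -> levels [5 5 4 6]
Step 5: flows [3->0,3->1,3->2] -> levels [6 6 5 3]
Tank 3 first reaches <=3 at step 5

Answer: 5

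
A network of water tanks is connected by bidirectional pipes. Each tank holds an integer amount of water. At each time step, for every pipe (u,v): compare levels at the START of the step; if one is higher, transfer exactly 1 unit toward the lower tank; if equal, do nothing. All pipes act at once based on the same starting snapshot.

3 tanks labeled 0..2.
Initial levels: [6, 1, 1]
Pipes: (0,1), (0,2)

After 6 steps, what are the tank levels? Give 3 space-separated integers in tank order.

Answer: 2 3 3

Derivation:
Step 1: flows [0->1,0->2] -> levels [4 2 2]
Step 2: flows [0->1,0->2] -> levels [2 3 3]
Step 3: flows [1->0,2->0] -> levels [4 2 2]
  -> period-2 cycle: step 3 state = step 1 state
  -> state at step 6: (6-1) mod 2 = 1, same as step 2 -> [2 3 3]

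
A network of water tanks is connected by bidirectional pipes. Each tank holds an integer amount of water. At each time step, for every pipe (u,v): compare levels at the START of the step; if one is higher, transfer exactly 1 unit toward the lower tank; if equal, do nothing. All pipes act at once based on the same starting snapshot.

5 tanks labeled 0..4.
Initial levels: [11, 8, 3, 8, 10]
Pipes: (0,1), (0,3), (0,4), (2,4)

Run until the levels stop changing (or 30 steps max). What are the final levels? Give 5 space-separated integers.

Step 1: flows [0->1,0->3,0->4,4->2] -> levels [8 9 4 9 10]
Step 2: flows [1->0,3->0,4->0,4->2] -> levels [11 8 5 8 8]
Step 3: flows [0->1,0->3,0->4,4->2] -> levels [8 9 6 9 8]
Step 4: flows [1->0,3->0,0=4,4->2] -> levels [10 8 7 8 7]
Step 5: flows [0->1,0->3,0->4,2=4] -> levels [7 9 7 9 8]
Step 6: flows [1->0,3->0,4->0,4->2] -> levels [10 8 8 8 6]
Step 7: flows [0->1,0->3,0->4,2->4] -> levels [7 9 7 9 8]
  -> period-2 cycle: step 7 state = step 5 state; never stabilizes
  -> state at step 30: (30-5) mod 2 = 1, same as step 6 -> [10 8 8 8 6]

Answer: 10 8 8 8 6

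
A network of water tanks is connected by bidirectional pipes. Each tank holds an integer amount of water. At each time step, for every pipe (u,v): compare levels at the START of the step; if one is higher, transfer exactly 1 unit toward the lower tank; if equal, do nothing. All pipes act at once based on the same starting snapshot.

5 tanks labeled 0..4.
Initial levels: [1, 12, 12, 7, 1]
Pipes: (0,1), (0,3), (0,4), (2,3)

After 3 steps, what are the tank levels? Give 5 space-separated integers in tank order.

Step 1: flows [1->0,3->0,0=4,2->3] -> levels [3 11 11 7 1]
Step 2: flows [1->0,3->0,0->4,2->3] -> levels [4 10 10 7 2]
Step 3: flows [1->0,3->0,0->4,2->3] -> levels [5 9 9 7 3]

Answer: 5 9 9 7 3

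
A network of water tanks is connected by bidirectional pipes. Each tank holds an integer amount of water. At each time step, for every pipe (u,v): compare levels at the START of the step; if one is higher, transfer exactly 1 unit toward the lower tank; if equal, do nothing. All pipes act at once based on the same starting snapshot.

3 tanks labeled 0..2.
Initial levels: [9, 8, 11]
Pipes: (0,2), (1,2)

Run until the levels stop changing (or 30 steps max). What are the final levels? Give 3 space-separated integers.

Answer: 9 9 10

Derivation:
Step 1: flows [2->0,2->1] -> levels [10 9 9]
Step 2: flows [0->2,1=2] -> levels [9 9 10]
Step 3: flows [2->0,2->1] -> levels [10 10 8]
Step 4: flows [0->2,1->2] -> levels [9 9 10]
  -> period-2 cycle: step 4 state = step 2 state; never stabilizes
  -> state at step 30: (30-2) mod 2 = 0, same as step 2 -> [9 9 10]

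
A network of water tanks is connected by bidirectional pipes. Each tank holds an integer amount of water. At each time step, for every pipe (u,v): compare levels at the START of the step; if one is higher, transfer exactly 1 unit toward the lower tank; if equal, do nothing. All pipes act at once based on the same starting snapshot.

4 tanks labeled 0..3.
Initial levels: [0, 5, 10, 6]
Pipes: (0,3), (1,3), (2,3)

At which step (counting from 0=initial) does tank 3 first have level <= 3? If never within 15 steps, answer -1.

Step 1: flows [3->0,3->1,2->3] -> levels [1 6 9 5]
Step 2: flows [3->0,1->3,2->3] -> levels [2 5 8 6]
Step 3: flows [3->0,3->1,2->3] -> levels [3 6 7 5]
Step 4: flows [3->0,1->3,2->3] -> levels [4 5 6 6]
Step 5: flows [3->0,3->1,2=3] -> levels [5 6 6 4]
Step 6: flows [0->3,1->3,2->3] -> levels [4 5 5 7]
Step 7: flows [3->0,3->1,3->2] -> levels [5 6 6 4]
  -> period-2 cycle (repeats step 5); tank 3 never drops to <=3
Tank 3 never reaches <=3 within 15 steps

Answer: -1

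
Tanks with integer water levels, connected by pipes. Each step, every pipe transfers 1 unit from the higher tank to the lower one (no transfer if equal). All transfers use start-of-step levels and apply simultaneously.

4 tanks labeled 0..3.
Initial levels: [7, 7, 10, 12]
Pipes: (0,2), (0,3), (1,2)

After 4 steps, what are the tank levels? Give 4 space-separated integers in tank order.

Answer: 8 8 10 10

Derivation:
Step 1: flows [2->0,3->0,2->1] -> levels [9 8 8 11]
Step 2: flows [0->2,3->0,1=2] -> levels [9 8 9 10]
Step 3: flows [0=2,3->0,2->1] -> levels [10 9 8 9]
Step 4: flows [0->2,0->3,1->2] -> levels [8 8 10 10]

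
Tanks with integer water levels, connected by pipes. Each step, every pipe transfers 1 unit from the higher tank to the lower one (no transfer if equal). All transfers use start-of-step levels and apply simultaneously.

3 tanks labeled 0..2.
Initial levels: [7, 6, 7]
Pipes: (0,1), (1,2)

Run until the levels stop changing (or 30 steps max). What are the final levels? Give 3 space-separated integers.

Step 1: flows [0->1,2->1] -> levels [6 8 6]
Step 2: flows [1->0,1->2] -> levels [7 6 7]
  -> period-2 cycle: step 2 state = step 0 state; never stabilizes
  -> state at step 30: (30-0) mod 2 = 0, same as step 0 -> [7 6 7]

Answer: 7 6 7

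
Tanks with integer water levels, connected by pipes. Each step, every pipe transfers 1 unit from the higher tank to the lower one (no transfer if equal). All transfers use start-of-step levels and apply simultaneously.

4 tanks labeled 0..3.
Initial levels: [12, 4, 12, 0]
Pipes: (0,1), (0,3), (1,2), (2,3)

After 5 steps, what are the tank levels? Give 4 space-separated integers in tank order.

Step 1: flows [0->1,0->3,2->1,2->3] -> levels [10 6 10 2]
Step 2: flows [0->1,0->3,2->1,2->3] -> levels [8 8 8 4]
Step 3: flows [0=1,0->3,1=2,2->3] -> levels [7 8 7 6]
Step 4: flows [1->0,0->3,1->2,2->3] -> levels [7 6 7 8]
Step 5: flows [0->1,3->0,2->1,3->2] -> levels [7 8 7 6]

Answer: 7 8 7 6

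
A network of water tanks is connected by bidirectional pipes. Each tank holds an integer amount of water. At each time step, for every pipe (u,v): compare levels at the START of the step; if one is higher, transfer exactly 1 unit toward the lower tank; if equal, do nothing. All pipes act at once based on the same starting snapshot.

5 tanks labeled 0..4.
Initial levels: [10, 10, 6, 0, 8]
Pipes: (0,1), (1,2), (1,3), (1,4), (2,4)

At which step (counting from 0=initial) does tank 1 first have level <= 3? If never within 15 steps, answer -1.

Answer: -1

Derivation:
Step 1: flows [0=1,1->2,1->3,1->4,4->2] -> levels [10 7 8 1 8]
Step 2: flows [0->1,2->1,1->3,4->1,2=4] -> levels [9 9 7 2 7]
Step 3: flows [0=1,1->2,1->3,1->4,2=4] -> levels [9 6 8 3 8]
Step 4: flows [0->1,2->1,1->3,4->1,2=4] -> levels [8 8 7 4 7]
Step 5: flows [0=1,1->2,1->3,1->4,2=4] -> levels [8 5 8 5 8]
Step 6: flows [0->1,2->1,1=3,4->1,2=4] -> levels [7 8 7 5 7]
Step 7: flows [1->0,1->2,1->3,1->4,2=4] -> levels [8 4 8 6 8]
Step 8: flows [0->1,2->1,3->1,4->1,2=4] -> levels [7 8 7 5 7]
  -> period-2 cycle (repeats step 6); tank 1 never drops to <=3
Tank 1 never reaches <=3 within 15 steps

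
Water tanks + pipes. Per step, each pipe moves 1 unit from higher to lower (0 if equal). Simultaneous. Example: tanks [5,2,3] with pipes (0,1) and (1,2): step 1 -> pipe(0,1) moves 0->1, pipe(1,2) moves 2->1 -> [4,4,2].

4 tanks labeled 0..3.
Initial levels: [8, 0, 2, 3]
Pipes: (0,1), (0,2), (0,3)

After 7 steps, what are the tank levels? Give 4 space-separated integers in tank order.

Answer: 5 2 3 3

Derivation:
Step 1: flows [0->1,0->2,0->3] -> levels [5 1 3 4]
Step 2: flows [0->1,0->2,0->3] -> levels [2 2 4 5]
Step 3: flows [0=1,2->0,3->0] -> levels [4 2 3 4]
Step 4: flows [0->1,0->2,0=3] -> levels [2 3 4 4]
Step 5: flows [1->0,2->0,3->0] -> levels [5 2 3 3]
Step 6: flows [0->1,0->2,0->3] -> levels [2 3 4 4]
  -> period-2 cycle: step 6 state = step 4 state
  -> state at step 7: (7-4) mod 2 = 1, same as step 5 -> [5 2 3 3]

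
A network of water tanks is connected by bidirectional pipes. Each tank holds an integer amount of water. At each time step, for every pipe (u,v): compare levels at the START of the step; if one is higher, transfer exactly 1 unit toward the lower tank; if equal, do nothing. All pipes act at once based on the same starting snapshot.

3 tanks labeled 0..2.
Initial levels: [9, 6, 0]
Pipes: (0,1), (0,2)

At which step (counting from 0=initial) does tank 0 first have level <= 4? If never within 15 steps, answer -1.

Answer: -1

Derivation:
Step 1: flows [0->1,0->2] -> levels [7 7 1]
Step 2: flows [0=1,0->2] -> levels [6 7 2]
Step 3: flows [1->0,0->2] -> levels [6 6 3]
Step 4: flows [0=1,0->2] -> levels [5 6 4]
Step 5: flows [1->0,0->2] -> levels [5 5 5]
Step 6: flows [0=1,0=2] -> levels [5 5 5]
  -> stable; tank 0 stays at 5 > 4
Tank 0 never reaches <=4 within 15 steps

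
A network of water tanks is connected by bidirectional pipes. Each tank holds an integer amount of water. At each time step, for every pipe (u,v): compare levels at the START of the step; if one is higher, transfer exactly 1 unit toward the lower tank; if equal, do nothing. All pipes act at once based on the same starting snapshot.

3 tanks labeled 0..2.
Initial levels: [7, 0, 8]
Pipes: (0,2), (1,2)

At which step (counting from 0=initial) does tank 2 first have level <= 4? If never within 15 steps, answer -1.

Answer: -1

Derivation:
Step 1: flows [2->0,2->1] -> levels [8 1 6]
Step 2: flows [0->2,2->1] -> levels [7 2 6]
Step 3: flows [0->2,2->1] -> levels [6 3 6]
Step 4: flows [0=2,2->1] -> levels [6 4 5]
Step 5: flows [0->2,2->1] -> levels [5 5 5]
Step 6: flows [0=2,1=2] -> levels [5 5 5]
  -> stable; tank 2 stays at 5 > 4
Tank 2 never reaches <=4 within 15 steps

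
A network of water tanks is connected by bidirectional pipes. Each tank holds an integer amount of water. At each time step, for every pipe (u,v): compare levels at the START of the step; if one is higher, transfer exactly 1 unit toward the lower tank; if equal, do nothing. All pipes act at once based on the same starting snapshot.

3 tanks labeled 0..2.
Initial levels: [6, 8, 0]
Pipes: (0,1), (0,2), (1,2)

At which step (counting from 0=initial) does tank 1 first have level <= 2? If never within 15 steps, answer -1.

Step 1: flows [1->0,0->2,1->2] -> levels [6 6 2]
Step 2: flows [0=1,0->2,1->2] -> levels [5 5 4]
Step 3: flows [0=1,0->2,1->2] -> levels [4 4 6]
Step 4: flows [0=1,2->0,2->1] -> levels [5 5 4]
  -> period-2 cycle (repeats step 2); tank 1 never drops to <=2
Tank 1 never reaches <=2 within 15 steps

Answer: -1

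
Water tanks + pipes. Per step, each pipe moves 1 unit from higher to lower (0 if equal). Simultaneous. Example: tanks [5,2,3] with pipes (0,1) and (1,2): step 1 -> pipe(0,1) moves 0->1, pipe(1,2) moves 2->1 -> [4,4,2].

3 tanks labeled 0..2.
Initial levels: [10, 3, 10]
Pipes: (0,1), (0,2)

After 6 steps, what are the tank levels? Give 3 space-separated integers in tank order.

Answer: 9 7 7

Derivation:
Step 1: flows [0->1,0=2] -> levels [9 4 10]
Step 2: flows [0->1,2->0] -> levels [9 5 9]
Step 3: flows [0->1,0=2] -> levels [8 6 9]
Step 4: flows [0->1,2->0] -> levels [8 7 8]
Step 5: flows [0->1,0=2] -> levels [7 8 8]
Step 6: flows [1->0,2->0] -> levels [9 7 7]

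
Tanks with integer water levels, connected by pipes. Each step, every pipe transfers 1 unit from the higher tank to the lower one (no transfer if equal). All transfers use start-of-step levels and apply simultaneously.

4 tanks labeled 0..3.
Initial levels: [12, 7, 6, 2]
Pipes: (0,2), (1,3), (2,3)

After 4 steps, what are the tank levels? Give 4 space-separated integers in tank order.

Step 1: flows [0->2,1->3,2->3] -> levels [11 6 6 4]
Step 2: flows [0->2,1->3,2->3] -> levels [10 5 6 6]
Step 3: flows [0->2,3->1,2=3] -> levels [9 6 7 5]
Step 4: flows [0->2,1->3,2->3] -> levels [8 5 7 7]

Answer: 8 5 7 7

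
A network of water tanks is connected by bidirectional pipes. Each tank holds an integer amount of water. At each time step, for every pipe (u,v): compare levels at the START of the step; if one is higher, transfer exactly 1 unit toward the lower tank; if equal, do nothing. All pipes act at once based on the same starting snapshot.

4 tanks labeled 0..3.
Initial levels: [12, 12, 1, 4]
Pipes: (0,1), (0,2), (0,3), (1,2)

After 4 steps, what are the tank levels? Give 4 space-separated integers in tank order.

Answer: 8 6 8 7

Derivation:
Step 1: flows [0=1,0->2,0->3,1->2] -> levels [10 11 3 5]
Step 2: flows [1->0,0->2,0->3,1->2] -> levels [9 9 5 6]
Step 3: flows [0=1,0->2,0->3,1->2] -> levels [7 8 7 7]
Step 4: flows [1->0,0=2,0=3,1->2] -> levels [8 6 8 7]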